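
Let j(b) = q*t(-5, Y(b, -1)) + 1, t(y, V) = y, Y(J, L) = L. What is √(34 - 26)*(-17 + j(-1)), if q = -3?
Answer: -2*√2 ≈ -2.8284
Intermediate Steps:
j(b) = 16 (j(b) = -3*(-5) + 1 = 15 + 1 = 16)
√(34 - 26)*(-17 + j(-1)) = √(34 - 26)*(-17 + 16) = √8*(-1) = (2*√2)*(-1) = -2*√2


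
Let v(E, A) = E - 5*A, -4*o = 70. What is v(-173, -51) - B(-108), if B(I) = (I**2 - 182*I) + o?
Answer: -62441/2 ≈ -31221.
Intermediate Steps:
o = -35/2 (o = -1/4*70 = -35/2 ≈ -17.500)
B(I) = -35/2 + I**2 - 182*I (B(I) = (I**2 - 182*I) - 35/2 = -35/2 + I**2 - 182*I)
v(-173, -51) - B(-108) = (-173 - 5*(-51)) - (-35/2 + (-108)**2 - 182*(-108)) = (-173 + 255) - (-35/2 + 11664 + 19656) = 82 - 1*62605/2 = 82 - 62605/2 = -62441/2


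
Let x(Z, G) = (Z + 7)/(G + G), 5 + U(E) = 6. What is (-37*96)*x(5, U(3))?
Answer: -21312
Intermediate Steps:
U(E) = 1 (U(E) = -5 + 6 = 1)
x(Z, G) = (7 + Z)/(2*G) (x(Z, G) = (7 + Z)/((2*G)) = (7 + Z)*(1/(2*G)) = (7 + Z)/(2*G))
(-37*96)*x(5, U(3)) = (-37*96)*((1/2)*(7 + 5)/1) = -1776*12 = -3552*6 = -21312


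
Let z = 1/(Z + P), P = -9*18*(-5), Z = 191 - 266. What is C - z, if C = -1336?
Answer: -981961/735 ≈ -1336.0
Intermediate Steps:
Z = -75
P = 810 (P = -162*(-5) = 810)
z = 1/735 (z = 1/(-75 + 810) = 1/735 ≈ 0.0013605)
C - z = -1336 - 1*1/735 = -1336 - 1/735 = -981961/735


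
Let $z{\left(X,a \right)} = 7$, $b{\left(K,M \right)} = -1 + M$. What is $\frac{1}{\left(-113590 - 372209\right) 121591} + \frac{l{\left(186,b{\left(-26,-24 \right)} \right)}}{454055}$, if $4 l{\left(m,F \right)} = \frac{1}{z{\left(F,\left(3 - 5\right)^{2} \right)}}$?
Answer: $\frac{59056072669}{750973376219569860} \approx 7.8639 \cdot 10^{-8}$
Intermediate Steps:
$l{\left(m,F \right)} = \frac{1}{28}$ ($l{\left(m,F \right)} = \frac{1}{4 \cdot 7} = \frac{1}{4} \cdot \frac{1}{7} = \frac{1}{28}$)
$\frac{1}{\left(-113590 - 372209\right) 121591} + \frac{l{\left(186,b{\left(-26,-24 \right)} \right)}}{454055} = \frac{1}{\left(-113590 - 372209\right) 121591} + \frac{1}{28 \cdot 454055} = \frac{1}{-485799} \cdot \frac{1}{121591} + \frac{1}{28} \cdot \frac{1}{454055} = \left(- \frac{1}{485799}\right) \frac{1}{121591} + \frac{1}{12713540} = - \frac{1}{59068786209} + \frac{1}{12713540} = \frac{59056072669}{750973376219569860}$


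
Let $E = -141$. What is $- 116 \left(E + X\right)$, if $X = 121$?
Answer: $2320$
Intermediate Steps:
$- 116 \left(E + X\right) = - 116 \left(-141 + 121\right) = \left(-116\right) \left(-20\right) = 2320$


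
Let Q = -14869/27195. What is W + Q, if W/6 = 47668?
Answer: 7777972691/27195 ≈ 2.8601e+5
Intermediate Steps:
W = 286008 (W = 6*47668 = 286008)
Q = -14869/27195 (Q = -14869*1/27195 = -14869/27195 ≈ -0.54675)
W + Q = 286008 - 14869/27195 = 7777972691/27195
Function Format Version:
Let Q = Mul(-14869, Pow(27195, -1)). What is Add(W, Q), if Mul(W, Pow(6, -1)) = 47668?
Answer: Rational(7777972691, 27195) ≈ 2.8601e+5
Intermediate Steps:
W = 286008 (W = Mul(6, 47668) = 286008)
Q = Rational(-14869, 27195) (Q = Mul(-14869, Rational(1, 27195)) = Rational(-14869, 27195) ≈ -0.54675)
Add(W, Q) = Add(286008, Rational(-14869, 27195)) = Rational(7777972691, 27195)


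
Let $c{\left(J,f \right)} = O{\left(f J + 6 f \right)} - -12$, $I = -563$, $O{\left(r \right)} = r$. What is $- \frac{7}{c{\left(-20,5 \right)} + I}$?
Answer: $\frac{7}{621} \approx 0.011272$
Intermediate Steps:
$c{\left(J,f \right)} = 12 + 6 f + J f$ ($c{\left(J,f \right)} = \left(f J + 6 f\right) - -12 = \left(J f + 6 f\right) + 12 = \left(6 f + J f\right) + 12 = 12 + 6 f + J f$)
$- \frac{7}{c{\left(-20,5 \right)} + I} = - \frac{7}{\left(12 + 5 \left(6 - 20\right)\right) - 563} = - \frac{7}{\left(12 + 5 \left(-14\right)\right) - 563} = - \frac{7}{\left(12 - 70\right) - 563} = - \frac{7}{-58 - 563} = - \frac{7}{-621} = \left(-7\right) \left(- \frac{1}{621}\right) = \frac{7}{621}$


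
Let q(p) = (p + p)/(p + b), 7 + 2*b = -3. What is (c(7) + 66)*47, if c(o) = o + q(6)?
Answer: 3995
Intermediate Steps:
b = -5 (b = -7/2 + (½)*(-3) = -7/2 - 3/2 = -5)
q(p) = 2*p/(-5 + p) (q(p) = (p + p)/(p - 5) = (2*p)/(-5 + p) = 2*p/(-5 + p))
c(o) = 12 + o (c(o) = o + 2*6/(-5 + 6) = o + 2*6/1 = o + 2*6*1 = o + 12 = 12 + o)
(c(7) + 66)*47 = ((12 + 7) + 66)*47 = (19 + 66)*47 = 85*47 = 3995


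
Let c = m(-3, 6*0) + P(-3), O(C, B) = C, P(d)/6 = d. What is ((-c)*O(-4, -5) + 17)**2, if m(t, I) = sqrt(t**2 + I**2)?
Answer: 1849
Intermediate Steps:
P(d) = 6*d
m(t, I) = sqrt(I**2 + t**2)
c = -15 (c = sqrt((6*0)**2 + (-3)**2) + 6*(-3) = sqrt(0**2 + 9) - 18 = sqrt(0 + 9) - 18 = sqrt(9) - 18 = 3 - 18 = -15)
((-c)*O(-4, -5) + 17)**2 = (-1*(-15)*(-4) + 17)**2 = (15*(-4) + 17)**2 = (-60 + 17)**2 = (-43)**2 = 1849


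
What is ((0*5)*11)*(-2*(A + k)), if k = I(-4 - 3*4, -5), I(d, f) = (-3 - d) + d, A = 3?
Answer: 0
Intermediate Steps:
I(d, f) = -3
k = -3
((0*5)*11)*(-2*(A + k)) = ((0*5)*11)*(-2*(3 - 3)) = (0*11)*(-2*0) = 0*0 = 0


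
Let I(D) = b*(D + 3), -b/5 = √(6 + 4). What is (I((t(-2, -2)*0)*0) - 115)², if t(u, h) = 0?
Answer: 15475 + 3450*√10 ≈ 26385.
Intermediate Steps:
b = -5*√10 (b = -5*√(6 + 4) = -5*√10 ≈ -15.811)
I(D) = -5*√10*(3 + D) (I(D) = (-5*√10)*(D + 3) = (-5*√10)*(3 + D) = -5*√10*(3 + D))
(I((t(-2, -2)*0)*0) - 115)² = (5*√10*(-3 - 0*0*0) - 115)² = (5*√10*(-3 - 0*0) - 115)² = (5*√10*(-3 - 1*0) - 115)² = (5*√10*(-3 + 0) - 115)² = (5*√10*(-3) - 115)² = (-15*√10 - 115)² = (-115 - 15*√10)²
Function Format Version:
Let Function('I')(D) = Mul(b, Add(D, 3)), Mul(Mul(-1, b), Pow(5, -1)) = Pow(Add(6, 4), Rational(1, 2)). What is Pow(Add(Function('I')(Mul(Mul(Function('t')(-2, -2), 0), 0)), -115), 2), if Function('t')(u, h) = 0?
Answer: Add(15475, Mul(3450, Pow(10, Rational(1, 2)))) ≈ 26385.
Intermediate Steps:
b = Mul(-5, Pow(10, Rational(1, 2))) (b = Mul(-5, Pow(Add(6, 4), Rational(1, 2))) = Mul(-5, Pow(10, Rational(1, 2))) ≈ -15.811)
Function('I')(D) = Mul(-5, Pow(10, Rational(1, 2)), Add(3, D)) (Function('I')(D) = Mul(Mul(-5, Pow(10, Rational(1, 2))), Add(D, 3)) = Mul(Mul(-5, Pow(10, Rational(1, 2))), Add(3, D)) = Mul(-5, Pow(10, Rational(1, 2)), Add(3, D)))
Pow(Add(Function('I')(Mul(Mul(Function('t')(-2, -2), 0), 0)), -115), 2) = Pow(Add(Mul(5, Pow(10, Rational(1, 2)), Add(-3, Mul(-1, Mul(Mul(0, 0), 0)))), -115), 2) = Pow(Add(Mul(5, Pow(10, Rational(1, 2)), Add(-3, Mul(-1, Mul(0, 0)))), -115), 2) = Pow(Add(Mul(5, Pow(10, Rational(1, 2)), Add(-3, Mul(-1, 0))), -115), 2) = Pow(Add(Mul(5, Pow(10, Rational(1, 2)), Add(-3, 0)), -115), 2) = Pow(Add(Mul(5, Pow(10, Rational(1, 2)), -3), -115), 2) = Pow(Add(Mul(-15, Pow(10, Rational(1, 2))), -115), 2) = Pow(Add(-115, Mul(-15, Pow(10, Rational(1, 2)))), 2)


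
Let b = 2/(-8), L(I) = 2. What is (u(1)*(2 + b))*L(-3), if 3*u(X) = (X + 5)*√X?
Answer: 7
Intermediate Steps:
u(X) = √X*(5 + X)/3 (u(X) = ((X + 5)*√X)/3 = ((5 + X)*√X)/3 = (√X*(5 + X))/3 = √X*(5 + X)/3)
b = -¼ (b = 2*(-⅛) = -¼ ≈ -0.25000)
(u(1)*(2 + b))*L(-3) = ((√1*(5 + 1)/3)*(2 - ¼))*2 = (((⅓)*1*6)*(7/4))*2 = (2*(7/4))*2 = (7/2)*2 = 7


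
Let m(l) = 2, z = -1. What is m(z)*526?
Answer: 1052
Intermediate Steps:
m(z)*526 = 2*526 = 1052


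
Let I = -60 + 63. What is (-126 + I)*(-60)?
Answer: 7380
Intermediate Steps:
I = 3
(-126 + I)*(-60) = (-126 + 3)*(-60) = -123*(-60) = 7380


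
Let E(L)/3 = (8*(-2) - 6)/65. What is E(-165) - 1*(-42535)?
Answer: 2764709/65 ≈ 42534.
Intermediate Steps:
E(L) = -66/65 (E(L) = 3*((8*(-2) - 6)/65) = 3*((-16 - 6)*(1/65)) = 3*(-22*1/65) = 3*(-22/65) = -66/65)
E(-165) - 1*(-42535) = -66/65 - 1*(-42535) = -66/65 + 42535 = 2764709/65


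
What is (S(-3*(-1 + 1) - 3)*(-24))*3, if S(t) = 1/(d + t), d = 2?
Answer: 72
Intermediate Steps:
S(t) = 1/(2 + t)
(S(-3*(-1 + 1) - 3)*(-24))*3 = (-24/(2 + (-3*(-1 + 1) - 3)))*3 = (-24/(2 + (-3*0 - 3)))*3 = (-24/(2 + (0 - 3)))*3 = (-24/(2 - 3))*3 = (-24/(-1))*3 = -1*(-24)*3 = 24*3 = 72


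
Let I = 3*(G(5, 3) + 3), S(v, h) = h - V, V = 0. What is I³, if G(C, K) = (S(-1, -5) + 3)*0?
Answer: 729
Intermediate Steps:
S(v, h) = h (S(v, h) = h - 1*0 = h + 0 = h)
G(C, K) = 0 (G(C, K) = (-5 + 3)*0 = -2*0 = 0)
I = 9 (I = 3*(0 + 3) = 3*3 = 9)
I³ = 9³ = 729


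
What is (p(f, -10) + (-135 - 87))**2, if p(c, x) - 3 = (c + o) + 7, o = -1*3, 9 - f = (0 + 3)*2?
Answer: 44944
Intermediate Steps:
f = 3 (f = 9 - (0 + 3)*2 = 9 - 3*2 = 9 - 1*6 = 9 - 6 = 3)
o = -3
p(c, x) = 7 + c (p(c, x) = 3 + ((c - 3) + 7) = 3 + ((-3 + c) + 7) = 3 + (4 + c) = 7 + c)
(p(f, -10) + (-135 - 87))**2 = ((7 + 3) + (-135 - 87))**2 = (10 - 222)**2 = (-212)**2 = 44944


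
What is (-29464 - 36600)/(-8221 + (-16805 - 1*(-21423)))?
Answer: 66064/3603 ≈ 18.336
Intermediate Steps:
(-29464 - 36600)/(-8221 + (-16805 - 1*(-21423))) = -66064/(-8221 + (-16805 + 21423)) = -66064/(-8221 + 4618) = -66064/(-3603) = -66064*(-1/3603) = 66064/3603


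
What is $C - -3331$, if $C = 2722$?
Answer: $6053$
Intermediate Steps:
$C - -3331 = 2722 - -3331 = 2722 + 3331 = 6053$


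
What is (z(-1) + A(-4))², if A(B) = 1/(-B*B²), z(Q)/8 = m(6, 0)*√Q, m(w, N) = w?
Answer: -9437183/4096 + 3*I/2 ≈ -2304.0 + 1.5*I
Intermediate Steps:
z(Q) = 48*√Q (z(Q) = 8*(6*√Q) = 48*√Q)
A(B) = -1/B³ (A(B) = 1/(-B³) = -1/B³)
(z(-1) + A(-4))² = (48*√(-1) - 1/(-4)³)² = (48*I - 1*(-1/64))² = (48*I + 1/64)² = (1/64 + 48*I)²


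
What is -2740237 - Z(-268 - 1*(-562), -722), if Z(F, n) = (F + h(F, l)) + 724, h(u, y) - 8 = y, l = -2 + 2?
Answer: -2741263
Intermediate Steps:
l = 0
h(u, y) = 8 + y
Z(F, n) = 732 + F (Z(F, n) = (F + (8 + 0)) + 724 = (F + 8) + 724 = (8 + F) + 724 = 732 + F)
-2740237 - Z(-268 - 1*(-562), -722) = -2740237 - (732 + (-268 - 1*(-562))) = -2740237 - (732 + (-268 + 562)) = -2740237 - (732 + 294) = -2740237 - 1*1026 = -2740237 - 1026 = -2741263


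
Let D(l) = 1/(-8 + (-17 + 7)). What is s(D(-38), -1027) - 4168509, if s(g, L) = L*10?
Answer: -4178779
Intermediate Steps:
D(l) = -1/18 (D(l) = 1/(-8 - 10) = 1/(-18) = -1/18)
s(g, L) = 10*L
s(D(-38), -1027) - 4168509 = 10*(-1027) - 4168509 = -10270 - 4168509 = -4178779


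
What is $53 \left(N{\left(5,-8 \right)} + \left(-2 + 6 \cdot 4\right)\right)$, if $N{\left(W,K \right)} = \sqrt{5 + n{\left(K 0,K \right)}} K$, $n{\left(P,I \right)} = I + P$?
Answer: $1166 - 424 i \sqrt{3} \approx 1166.0 - 734.39 i$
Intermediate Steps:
$N{\left(W,K \right)} = K \sqrt{5 + K}$ ($N{\left(W,K \right)} = \sqrt{5 + \left(K + K 0\right)} K = \sqrt{5 + \left(K + 0\right)} K = \sqrt{5 + K} K = K \sqrt{5 + K}$)
$53 \left(N{\left(5,-8 \right)} + \left(-2 + 6 \cdot 4\right)\right) = 53 \left(- 8 \sqrt{5 - 8} + \left(-2 + 6 \cdot 4\right)\right) = 53 \left(- 8 \sqrt{-3} + \left(-2 + 24\right)\right) = 53 \left(- 8 i \sqrt{3} + 22\right) = 53 \left(22 - 8 i \sqrt{3}\right) = 1166 - 424 i \sqrt{3}$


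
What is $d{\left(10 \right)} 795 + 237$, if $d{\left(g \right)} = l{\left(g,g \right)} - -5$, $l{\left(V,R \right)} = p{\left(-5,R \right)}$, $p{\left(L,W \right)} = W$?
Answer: $12162$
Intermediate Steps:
$l{\left(V,R \right)} = R$
$d{\left(g \right)} = 5 + g$ ($d{\left(g \right)} = g - -5 = g + 5 = 5 + g$)
$d{\left(10 \right)} 795 + 237 = \left(5 + 10\right) 795 + 237 = 15 \cdot 795 + 237 = 11925 + 237 = 12162$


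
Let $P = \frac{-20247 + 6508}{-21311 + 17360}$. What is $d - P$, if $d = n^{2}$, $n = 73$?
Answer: $\frac{21041140}{3951} \approx 5325.5$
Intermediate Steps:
$P = \frac{13739}{3951}$ ($P = - \frac{13739}{-3951} = \left(-13739\right) \left(- \frac{1}{3951}\right) = \frac{13739}{3951} \approx 3.4773$)
$d = 5329$ ($d = 73^{2} = 5329$)
$d - P = 5329 - \frac{13739}{3951} = \frac{21041140}{3951}$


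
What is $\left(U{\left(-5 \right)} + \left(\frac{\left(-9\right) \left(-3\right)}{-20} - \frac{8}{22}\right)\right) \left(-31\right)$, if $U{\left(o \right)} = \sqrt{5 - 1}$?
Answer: $- \frac{1953}{220} \approx -8.8773$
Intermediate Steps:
$U{\left(o \right)} = 2$ ($U{\left(o \right)} = \sqrt{4} = 2$)
$\left(U{\left(-5 \right)} + \left(\frac{\left(-9\right) \left(-3\right)}{-20} - \frac{8}{22}\right)\right) \left(-31\right) = \left(2 + \left(\frac{\left(-9\right) \left(-3\right)}{-20} - \frac{8}{22}\right)\right) \left(-31\right) = \left(2 + \left(27 \left(- \frac{1}{20}\right) - \frac{4}{11}\right)\right) \left(-31\right) = \left(2 - \frac{377}{220}\right) \left(-31\right) = \frac{63}{220} \left(-31\right) = - \frac{1953}{220}$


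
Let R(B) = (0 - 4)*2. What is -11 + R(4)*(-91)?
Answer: 717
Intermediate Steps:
R(B) = -8 (R(B) = -4*2 = -8)
-11 + R(4)*(-91) = -11 - 8*(-91) = -11 + 728 = 717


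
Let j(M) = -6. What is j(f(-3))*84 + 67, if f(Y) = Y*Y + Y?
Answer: -437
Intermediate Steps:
f(Y) = Y + Y² (f(Y) = Y² + Y = Y + Y²)
j(f(-3))*84 + 67 = -6*84 + 67 = -504 + 67 = -437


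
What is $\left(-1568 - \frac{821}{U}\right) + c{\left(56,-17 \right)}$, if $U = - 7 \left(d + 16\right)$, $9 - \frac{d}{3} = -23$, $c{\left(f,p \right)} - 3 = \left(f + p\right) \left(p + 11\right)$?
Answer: $- \frac{1409595}{784} \approx -1798.0$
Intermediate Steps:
$c{\left(f,p \right)} = 3 + \left(11 + p\right) \left(f + p\right)$ ($c{\left(f,p \right)} = 3 + \left(f + p\right) \left(p + 11\right) = 3 + \left(f + p\right) \left(11 + p\right) = 3 + \left(11 + p\right) \left(f + p\right)$)
$d = 96$ ($d = 27 - -69 = 27 + 69 = 96$)
$U = -784$ ($U = - 7 \left(96 + 16\right) = \left(-7\right) 112 = -784$)
$\left(-1568 - \frac{821}{U}\right) + c{\left(56,-17 \right)} = \left(-1568 - \frac{821}{-784}\right) + \left(3 + \left(-17\right)^{2} + 11 \cdot 56 + 11 \left(-17\right) + 56 \left(-17\right)\right) = \left(-1568 - - \frac{821}{784}\right) + \left(3 + 289 + 616 - 187 - 952\right) = \left(-1568 + \frac{821}{784}\right) - 231 = - \frac{1228491}{784} - 231 = - \frac{1409595}{784}$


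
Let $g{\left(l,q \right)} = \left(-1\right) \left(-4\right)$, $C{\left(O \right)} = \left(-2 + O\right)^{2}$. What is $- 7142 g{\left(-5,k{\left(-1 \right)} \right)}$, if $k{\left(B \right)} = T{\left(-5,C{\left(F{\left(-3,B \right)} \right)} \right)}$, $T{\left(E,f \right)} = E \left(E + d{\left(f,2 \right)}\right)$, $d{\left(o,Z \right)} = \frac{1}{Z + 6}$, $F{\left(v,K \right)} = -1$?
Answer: $-28568$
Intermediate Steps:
$d{\left(o,Z \right)} = \frac{1}{6 + Z}$
$T{\left(E,f \right)} = E \left(\frac{1}{8} + E\right)$ ($T{\left(E,f \right)} = E \left(E + \frac{1}{6 + 2}\right) = E \left(E + \frac{1}{8}\right) = E \left(\frac{1}{8} + E\right)$)
$k{\left(B \right)} = \frac{195}{8}$ ($k{\left(B \right)} = - 5 \left(\frac{1}{8} - 5\right) = \left(-5\right) \left(- \frac{39}{8}\right) = \frac{195}{8}$)
$g{\left(l,q \right)} = 4$
$- 7142 g{\left(-5,k{\left(-1 \right)} \right)} = \left(-7142\right) 4 = -28568$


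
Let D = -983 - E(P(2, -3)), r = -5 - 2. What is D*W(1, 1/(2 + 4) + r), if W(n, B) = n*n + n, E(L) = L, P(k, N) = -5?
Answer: -1956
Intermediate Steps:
r = -7
W(n, B) = n + n**2 (W(n, B) = n**2 + n = n + n**2)
D = -978 (D = -983 - 1*(-5) = -983 + 5 = -978)
D*W(1, 1/(2 + 4) + r) = -978*(1 + 1) = -978*2 = -1956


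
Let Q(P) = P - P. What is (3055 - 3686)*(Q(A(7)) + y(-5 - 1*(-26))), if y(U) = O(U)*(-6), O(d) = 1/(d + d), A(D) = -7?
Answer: 631/7 ≈ 90.143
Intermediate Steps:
O(d) = 1/(2*d)
y(U) = -3/U (y(U) = (1/(2*U))*(-6) = -3/U)
Q(P) = 0
(3055 - 3686)*(Q(A(7)) + y(-5 - 1*(-26))) = (3055 - 3686)*(0 - 3/(-5 - 1*(-26))) = -631*(0 - 3/(-5 + 26)) = -631*(0 - 3/21) = -631*(0 - 3*1/21) = -631*(0 - 1/7) = -631*(-1/7) = 631/7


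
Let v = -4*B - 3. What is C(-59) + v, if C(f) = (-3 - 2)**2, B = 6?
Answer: -2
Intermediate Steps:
C(f) = 25 (C(f) = (-5)**2 = 25)
v = -27 (v = -4*6 - 3 = -24 - 3 = -27)
C(-59) + v = 25 - 27 = -2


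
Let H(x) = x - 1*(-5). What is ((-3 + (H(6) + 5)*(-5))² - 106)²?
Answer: 46009089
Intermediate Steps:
H(x) = 5 + x (H(x) = x + 5 = 5 + x)
((-3 + (H(6) + 5)*(-5))² - 106)² = ((-3 + ((5 + 6) + 5)*(-5))² - 106)² = ((-3 + (11 + 5)*(-5))² - 106)² = ((-3 + 16*(-5))² - 106)² = ((-3 - 80)² - 106)² = ((-83)² - 106)² = (6889 - 106)² = 6783² = 46009089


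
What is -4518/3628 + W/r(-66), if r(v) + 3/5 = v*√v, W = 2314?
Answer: (-745470*√66 + 20994757*I)/(5442*(-I + 110*√66)) ≈ -1.2501 + 4.3157*I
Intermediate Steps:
r(v) = -⅗ + v^(3/2) (r(v) = -⅗ + v*√v = -⅗ + v^(3/2))
-4518/3628 + W/r(-66) = -4518/3628 + 2314/(-⅗ + (-66)^(3/2)) = -4518*1/3628 + 2314/(-⅗ - 66*I*√66) = -2259/1814 + 2314/(-⅗ - 66*I*√66)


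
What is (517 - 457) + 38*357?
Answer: 13626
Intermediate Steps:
(517 - 457) + 38*357 = 60 + 13566 = 13626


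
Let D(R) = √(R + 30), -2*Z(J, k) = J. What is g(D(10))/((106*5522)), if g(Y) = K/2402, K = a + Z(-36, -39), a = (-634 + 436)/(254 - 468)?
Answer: 2025/150438518648 ≈ 1.3461e-8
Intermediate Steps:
Z(J, k) = -J/2
a = 99/107 (a = -198/(-214) = -198*(-1/214) = 99/107 ≈ 0.92523)
D(R) = √(30 + R)
K = 2025/107 (K = 99/107 - ½*(-36) = 99/107 + 18 = 2025/107 ≈ 18.925)
g(Y) = 2025/257014 (g(Y) = (2025/107)/2402 = (2025/107)*(1/2402) = 2025/257014)
g(D(10))/((106*5522)) = 2025/(257014*((106*5522))) = (2025/257014)/585332 = (2025/257014)*(1/585332) = 2025/150438518648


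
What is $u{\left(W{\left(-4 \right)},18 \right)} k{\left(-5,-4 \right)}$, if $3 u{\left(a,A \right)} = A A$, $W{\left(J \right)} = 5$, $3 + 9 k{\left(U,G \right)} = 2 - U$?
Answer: $48$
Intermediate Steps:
$k{\left(U,G \right)} = - \frac{1}{9} - \frac{U}{9}$ ($k{\left(U,G \right)} = - \frac{1}{3} + \frac{2 - U}{9} = - \frac{1}{3} - \left(- \frac{2}{9} + \frac{U}{9}\right) = - \frac{1}{9} - \frac{U}{9}$)
$u{\left(a,A \right)} = \frac{A^{2}}{3}$ ($u{\left(a,A \right)} = \frac{A A}{3} = \frac{A^{2}}{3}$)
$u{\left(W{\left(-4 \right)},18 \right)} k{\left(-5,-4 \right)} = \frac{18^{2}}{3} \left(- \frac{1}{9} - - \frac{5}{9}\right) = \frac{1}{3} \cdot 324 \left(- \frac{1}{9} + \frac{5}{9}\right) = 108 \cdot \frac{4}{9} = 48$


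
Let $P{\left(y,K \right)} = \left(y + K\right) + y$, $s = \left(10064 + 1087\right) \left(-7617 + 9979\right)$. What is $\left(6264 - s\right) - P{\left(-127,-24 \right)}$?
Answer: $-26332120$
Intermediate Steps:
$s = 26338662$ ($s = 11151 \cdot 2362 = 26338662$)
$P{\left(y,K \right)} = K + 2 y$ ($P{\left(y,K \right)} = \left(K + y\right) + y = K + 2 y$)
$\left(6264 - s\right) - P{\left(-127,-24 \right)} = \left(6264 - 26338662\right) - \left(-24 + 2 \left(-127\right)\right) = \left(6264 - 26338662\right) - \left(-24 - 254\right) = -26332398 - -278 = -26332398 + 278 = -26332120$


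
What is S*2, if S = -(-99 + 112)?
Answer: -26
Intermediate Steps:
S = -13 (S = -1*13 = -13)
S*2 = -13*2 = -26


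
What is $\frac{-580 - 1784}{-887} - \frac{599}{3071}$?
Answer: $\frac{6728531}{2723977} \approx 2.4701$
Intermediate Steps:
$\frac{-580 - 1784}{-887} - \frac{599}{3071} = \left(-2364\right) \left(- \frac{1}{887}\right) - \frac{599}{3071} = \frac{2364}{887} - \frac{599}{3071} = \frac{6728531}{2723977}$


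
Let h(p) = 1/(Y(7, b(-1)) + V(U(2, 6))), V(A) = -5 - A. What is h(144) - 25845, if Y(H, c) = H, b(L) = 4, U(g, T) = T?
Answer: -103381/4 ≈ -25845.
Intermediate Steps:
h(p) = -1/4 (h(p) = 1/(7 + (-5 - 1*6)) = 1/(7 + (-5 - 6)) = 1/(7 - 11) = 1/(-4) = -1/4)
h(144) - 25845 = -1/4 - 25845 = -103381/4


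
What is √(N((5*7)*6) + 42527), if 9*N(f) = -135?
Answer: 4*√2657 ≈ 206.18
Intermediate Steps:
N(f) = -15 (N(f) = (⅑)*(-135) = -15)
√(N((5*7)*6) + 42527) = √(-15 + 42527) = √42512 = 4*√2657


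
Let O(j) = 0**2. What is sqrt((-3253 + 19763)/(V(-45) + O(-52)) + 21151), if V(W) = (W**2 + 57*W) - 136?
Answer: sqrt(14281566)/26 ≈ 145.35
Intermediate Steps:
O(j) = 0
V(W) = -136 + W**2 + 57*W
sqrt((-3253 + 19763)/(V(-45) + O(-52)) + 21151) = sqrt((-3253 + 19763)/((-136 + (-45)**2 + 57*(-45)) + 0) + 21151) = sqrt(16510/((-136 + 2025 - 2565) + 0) + 21151) = sqrt(16510/(-676 + 0) + 21151) = sqrt(16510/(-676) + 21151) = sqrt(16510*(-1/676) + 21151) = sqrt(-635/26 + 21151) = sqrt(549291/26) = sqrt(14281566)/26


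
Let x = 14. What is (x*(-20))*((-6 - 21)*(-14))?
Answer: -105840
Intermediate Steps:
(x*(-20))*((-6 - 21)*(-14)) = (14*(-20))*((-6 - 21)*(-14)) = -(-7560)*(-14) = -280*378 = -105840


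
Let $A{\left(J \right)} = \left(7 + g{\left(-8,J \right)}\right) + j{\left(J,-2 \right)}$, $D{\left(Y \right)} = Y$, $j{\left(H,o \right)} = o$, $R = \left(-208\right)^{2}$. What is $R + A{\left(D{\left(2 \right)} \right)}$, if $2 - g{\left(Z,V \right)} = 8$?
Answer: $43263$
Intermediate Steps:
$R = 43264$
$g{\left(Z,V \right)} = -6$ ($g{\left(Z,V \right)} = 2 - 8 = -6$)
$A{\left(J \right)} = -1$ ($A{\left(J \right)} = \left(7 - 6\right) - 2 = 1 - 2 = -1$)
$R + A{\left(D{\left(2 \right)} \right)} = 43264 - 1 = 43263$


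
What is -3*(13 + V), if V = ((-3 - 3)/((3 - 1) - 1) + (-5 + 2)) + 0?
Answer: -12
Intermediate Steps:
V = -9 (V = (-6/(2 - 1) - 3) + 0 = (-6/1 - 3) + 0 = (-6*1 - 3) + 0 = (-6 - 3) + 0 = -9 + 0 = -9)
-3*(13 + V) = -3*(13 - 9) = -3*4 = -12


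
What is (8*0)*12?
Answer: 0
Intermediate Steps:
(8*0)*12 = 0*12 = 0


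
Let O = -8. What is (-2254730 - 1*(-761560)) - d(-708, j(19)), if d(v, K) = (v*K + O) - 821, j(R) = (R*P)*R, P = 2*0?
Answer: -1492341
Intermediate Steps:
P = 0
j(R) = 0 (j(R) = (R*0)*R = 0*R = 0)
d(v, K) = -829 + K*v (d(v, K) = (v*K - 8) - 821 = (K*v - 8) - 821 = (-8 + K*v) - 821 = -829 + K*v)
(-2254730 - 1*(-761560)) - d(-708, j(19)) = (-2254730 - 1*(-761560)) - (-829 + 0*(-708)) = (-2254730 + 761560) - (-829 + 0) = -1493170 - 1*(-829) = -1493170 + 829 = -1492341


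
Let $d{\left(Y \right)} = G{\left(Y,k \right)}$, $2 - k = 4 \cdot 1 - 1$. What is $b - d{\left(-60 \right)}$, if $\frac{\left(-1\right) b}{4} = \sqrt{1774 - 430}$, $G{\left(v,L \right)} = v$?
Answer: $60 - 32 \sqrt{21} \approx -86.642$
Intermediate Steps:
$k = -1$ ($k = 2 - \left(4 \cdot 1 - 1\right) = 2 - \left(4 - 1\right) = 2 - 3 = -1$)
$b = - 32 \sqrt{21}$ ($b = - 4 \sqrt{1774 - 430} = - 4 \sqrt{1344} = - 4 \cdot 8 \sqrt{21} = - 32 \sqrt{21} \approx -146.64$)
$d{\left(Y \right)} = Y$
$b - d{\left(-60 \right)} = - 32 \sqrt{21} - -60 = - 32 \sqrt{21} + 60 = 60 - 32 \sqrt{21}$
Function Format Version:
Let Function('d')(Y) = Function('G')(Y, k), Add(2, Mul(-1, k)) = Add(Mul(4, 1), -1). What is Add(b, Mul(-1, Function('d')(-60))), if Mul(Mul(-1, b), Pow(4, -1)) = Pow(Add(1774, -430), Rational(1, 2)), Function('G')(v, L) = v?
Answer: Add(60, Mul(-32, Pow(21, Rational(1, 2)))) ≈ -86.642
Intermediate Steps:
k = -1 (k = Add(2, Mul(-1, Add(Mul(4, 1), -1))) = Add(2, Mul(-1, Add(4, -1))) = Add(2, Mul(-1, 3)) = Add(2, -3) = -1)
b = Mul(-32, Pow(21, Rational(1, 2))) (b = Mul(-4, Pow(Add(1774, -430), Rational(1, 2))) = Mul(-4, Pow(1344, Rational(1, 2))) = Mul(-4, Mul(8, Pow(21, Rational(1, 2)))) = Mul(-32, Pow(21, Rational(1, 2))) ≈ -146.64)
Function('d')(Y) = Y
Add(b, Mul(-1, Function('d')(-60))) = Add(Mul(-32, Pow(21, Rational(1, 2))), Mul(-1, -60)) = Add(Mul(-32, Pow(21, Rational(1, 2))), 60) = Add(60, Mul(-32, Pow(21, Rational(1, 2))))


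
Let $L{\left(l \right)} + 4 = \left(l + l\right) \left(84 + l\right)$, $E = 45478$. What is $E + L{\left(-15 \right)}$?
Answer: $43404$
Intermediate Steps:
$L{\left(l \right)} = -4 + 2 l \left(84 + l\right)$ ($L{\left(l \right)} = -4 + \left(l + l\right) \left(84 + l\right) = -4 + 2 l \left(84 + l\right)$)
$E + L{\left(-15 \right)} = 45478 + \left(-4 + 2 \left(-15\right)^{2} + 168 \left(-15\right)\right) = 45478 - 2074 = 43404$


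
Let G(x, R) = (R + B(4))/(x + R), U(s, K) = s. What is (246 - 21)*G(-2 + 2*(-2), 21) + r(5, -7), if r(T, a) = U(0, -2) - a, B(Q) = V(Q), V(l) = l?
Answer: 382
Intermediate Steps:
B(Q) = Q
r(T, a) = -a (r(T, a) = 0 - a = -a)
G(x, R) = (4 + R)/(R + x) (G(x, R) = (R + 4)/(x + R) = (4 + R)/(R + x))
(246 - 21)*G(-2 + 2*(-2), 21) + r(5, -7) = (246 - 21)*((4 + 21)/(21 + (-2 + 2*(-2)))) - 1*(-7) = 225*(25/(21 + (-2 - 4))) + 7 = 225*(25/(21 - 6)) + 7 = 225*(25/15) + 7 = 225*((1/15)*25) + 7 = 225*(5/3) + 7 = 375 + 7 = 382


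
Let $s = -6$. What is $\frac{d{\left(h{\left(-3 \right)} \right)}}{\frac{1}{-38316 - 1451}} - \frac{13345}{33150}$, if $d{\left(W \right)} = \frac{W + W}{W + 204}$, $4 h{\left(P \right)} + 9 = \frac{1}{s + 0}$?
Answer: $\frac{1705244263}{1887990} \approx 903.21$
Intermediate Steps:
$h{\left(P \right)} = - \frac{55}{24}$ ($h{\left(P \right)} = - \frac{9}{4} + \frac{1}{4 \left(-6 + 0\right)} = - \frac{9}{4} + \frac{1}{4 \left(-6\right)} = - \frac{9}{4} + \frac{1}{4} \left(- \frac{1}{6}\right) = - \frac{9}{4} - \frac{1}{24} = - \frac{55}{24}$)
$d{\left(W \right)} = \frac{2 W}{204 + W}$
$\frac{d{\left(h{\left(-3 \right)} \right)}}{\frac{1}{-38316 - 1451}} - \frac{13345}{33150} = \frac{2 \left(- \frac{55}{24}\right) \frac{1}{204 - \frac{55}{24}}}{\frac{1}{-38316 - 1451}} - \frac{13345}{33150} = \frac{2 \left(- \frac{55}{24}\right) \frac{1}{\frac{4841}{24}}}{\frac{1}{-39767}} - \frac{157}{390} = \frac{2 \left(- \frac{55}{24}\right) \frac{24}{4841}}{- \frac{1}{39767}} - \frac{157}{390} = \left(- \frac{110}{4841}\right) \left(-39767\right) - \frac{157}{390} = \frac{4374370}{4841} - \frac{157}{390} = \frac{1705244263}{1887990}$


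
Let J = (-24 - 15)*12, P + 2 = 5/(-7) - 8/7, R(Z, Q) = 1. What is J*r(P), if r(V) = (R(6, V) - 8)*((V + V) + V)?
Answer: -37908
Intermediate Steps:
P = -27/7 (P = -2 + (5/(-7) - 8/7) = -2 + (5*(-⅐) - 8*⅐) = -2 + (-5/7 - 8/7) = -2 - 13/7 = -27/7 ≈ -3.8571)
r(V) = -21*V (r(V) = (1 - 8)*((V + V) + V) = -7*(2*V + V) = -21*V)
J = -468 (J = -39*12 = -468)
J*r(P) = -(-9828)*(-27)/7 = -468*81 = -37908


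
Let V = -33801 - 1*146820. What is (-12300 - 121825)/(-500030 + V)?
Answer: 134125/680651 ≈ 0.19705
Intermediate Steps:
V = -180621 (V = -33801 - 146820 = -180621)
(-12300 - 121825)/(-500030 + V) = (-12300 - 121825)/(-500030 - 180621) = -134125/(-680651) = -134125*(-1/680651) = 134125/680651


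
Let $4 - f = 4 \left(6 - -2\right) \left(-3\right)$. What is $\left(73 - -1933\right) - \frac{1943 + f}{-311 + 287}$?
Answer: $\frac{16729}{8} \approx 2091.1$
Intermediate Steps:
$f = 100$ ($f = 4 - 4 \left(6 - -2\right) \left(-3\right) = 4 - 4 \left(6 + 2\right) \left(-3\right) = 4 - 4 \cdot 8 \left(-3\right) = 4 - 32 \left(-3\right) = 4 - -96 = 4 + 96 = 100$)
$\left(73 - -1933\right) - \frac{1943 + f}{-311 + 287} = \left(73 - -1933\right) - \frac{1943 + 100}{-311 + 287} = \left(73 + 1933\right) - \frac{2043}{-24} = 2006 - 2043 \left(- \frac{1}{24}\right) = 2006 - - \frac{681}{8} = 2006 + \frac{681}{8} = \frac{16729}{8}$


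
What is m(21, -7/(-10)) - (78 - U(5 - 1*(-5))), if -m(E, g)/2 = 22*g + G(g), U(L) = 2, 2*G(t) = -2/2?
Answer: -529/5 ≈ -105.80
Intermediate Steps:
G(t) = -½ (G(t) = (-2/2)/2 = (-2*½)/2 = (½)*(-1) = -½)
m(E, g) = 1 - 44*g (m(E, g) = -2*(22*g - ½) = -2*(-½ + 22*g) = 1 - 44*g)
m(21, -7/(-10)) - (78 - U(5 - 1*(-5))) = (1 - (-308)/(-10)) - (78 - 1*2) = (1 - (-308)*(-1)/10) - (78 - 2) = (1 - 44*7/10) - 1*76 = (1 - 154/5) - 76 = -149/5 - 76 = -529/5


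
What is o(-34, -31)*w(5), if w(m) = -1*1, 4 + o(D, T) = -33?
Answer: 37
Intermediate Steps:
o(D, T) = -37 (o(D, T) = -4 - 33 = -37)
w(m) = -1
o(-34, -31)*w(5) = -37*(-1) = 37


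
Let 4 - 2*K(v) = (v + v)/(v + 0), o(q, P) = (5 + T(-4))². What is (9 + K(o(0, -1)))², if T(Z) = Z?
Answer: 100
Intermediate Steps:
o(q, P) = 1 (o(q, P) = (5 - 4)² = 1² = 1)
K(v) = 1 (K(v) = 2 - (v + v)/(2*(v + 0)) = 2 - 2*v/(2*v) = 2 - ½*2 = 2 - 1 = 1)
(9 + K(o(0, -1)))² = (9 + 1)² = 10² = 100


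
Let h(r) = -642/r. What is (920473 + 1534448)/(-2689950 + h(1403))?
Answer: -127564969/139777796 ≈ -0.91263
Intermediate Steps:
(920473 + 1534448)/(-2689950 + h(1403)) = (920473 + 1534448)/(-2689950 - 642/1403) = 2454921/(-2689950 - 642*1/1403) = 2454921/(-2689950 - 642/1403) = 2454921/(-3774000492/1403) = 2454921*(-1403/3774000492) = -127564969/139777796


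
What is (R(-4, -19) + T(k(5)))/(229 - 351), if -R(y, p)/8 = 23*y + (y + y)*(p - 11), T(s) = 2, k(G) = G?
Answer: 591/61 ≈ 9.6885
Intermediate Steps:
R(y, p) = -184*y - 16*y*(-11 + p) (R(y, p) = -8*(23*y + (y + y)*(p - 11)) = -8*(23*y + (2*y)*(-11 + p)) = -8*(23*y + 2*y*(-11 + p)) = -184*y - 16*y*(-11 + p))
(R(-4, -19) + T(k(5)))/(229 - 351) = (-8*(-4)*(1 + 2*(-19)) + 2)/(229 - 351) = (-8*(-4)*(1 - 38) + 2)/(-122) = -(-8*(-4)*(-37) + 2)/122 = -(-1184 + 2)/122 = -1/122*(-1182) = 591/61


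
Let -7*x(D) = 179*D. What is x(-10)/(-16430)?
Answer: -179/11501 ≈ -0.015564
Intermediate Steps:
x(D) = -179*D/7
x(-10)/(-16430) = -179/7*(-10)/(-16430) = (1790/7)*(-1/16430) = -179/11501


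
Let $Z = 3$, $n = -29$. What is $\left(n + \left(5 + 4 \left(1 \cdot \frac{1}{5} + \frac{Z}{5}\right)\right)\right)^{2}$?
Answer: $\frac{10816}{25} \approx 432.64$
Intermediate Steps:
$\left(n + \left(5 + 4 \left(1 \cdot \frac{1}{5} + \frac{Z}{5}\right)\right)\right)^{2} = \left(-29 + \left(5 + 4 \left(1 \cdot \frac{1}{5} + \frac{3}{5}\right)\right)\right)^{2} = \left(-29 + \left(5 + 4 \left(1 \cdot \frac{1}{5} + 3 \cdot \frac{1}{5}\right)\right)\right)^{2} = \left(-29 + \left(5 + 4 \left(\frac{1}{5} + \frac{3}{5}\right)\right)\right)^{2} = \left(-29 + \left(5 + 4 \cdot \frac{4}{5}\right)\right)^{2} = \left(-29 + \left(5 + \frac{16}{5}\right)\right)^{2} = \left(-29 + \frac{41}{5}\right)^{2} = \left(- \frac{104}{5}\right)^{2} = \frac{10816}{25}$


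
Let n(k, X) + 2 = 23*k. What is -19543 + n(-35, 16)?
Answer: -20350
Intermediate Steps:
n(k, X) = -2 + 23*k
-19543 + n(-35, 16) = -19543 + (-2 + 23*(-35)) = -19543 + (-2 - 805) = -19543 - 807 = -20350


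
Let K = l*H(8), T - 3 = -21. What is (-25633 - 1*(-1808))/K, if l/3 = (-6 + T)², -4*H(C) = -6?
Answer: -23825/2592 ≈ -9.1917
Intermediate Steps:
T = -18 (T = 3 - 21 = -18)
H(C) = 3/2 (H(C) = -¼*(-6) = 3/2)
l = 1728 (l = 3*(-6 - 18)² = 3*(-24)² = 3*576 = 1728)
K = 2592 (K = 1728*(3/2) = 2592)
(-25633 - 1*(-1808))/K = (-25633 - 1*(-1808))/2592 = (-25633 + 1808)*(1/2592) = -23825*1/2592 = -23825/2592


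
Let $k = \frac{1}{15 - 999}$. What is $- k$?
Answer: $\frac{1}{984} \approx 0.0010163$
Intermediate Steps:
$k = - \frac{1}{984}$ ($k = \frac{1}{-984} = - \frac{1}{984} \approx -0.0010163$)
$- k = \left(-1\right) \left(- \frac{1}{984}\right) = \frac{1}{984}$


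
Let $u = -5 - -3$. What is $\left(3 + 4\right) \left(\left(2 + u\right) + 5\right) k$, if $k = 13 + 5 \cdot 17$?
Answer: $3430$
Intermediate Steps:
$u = -2$ ($u = -5 + 3 = -2$)
$k = 98$ ($k = 13 + 85 = 98$)
$\left(3 + 4\right) \left(\left(2 + u\right) + 5\right) k = \left(3 + 4\right) \left(\left(2 - 2\right) + 5\right) 98 = 7 \left(0 + 5\right) 98 = 7 \cdot 5 \cdot 98 = 35 \cdot 98 = 3430$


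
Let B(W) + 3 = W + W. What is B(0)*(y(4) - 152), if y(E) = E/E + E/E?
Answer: 450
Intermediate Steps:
B(W) = -3 + 2*W (B(W) = -3 + (W + W) = -3 + 2*W)
y(E) = 2 (y(E) = 1 + 1 = 2)
B(0)*(y(4) - 152) = (-3 + 2*0)*(2 - 152) = (-3 + 0)*(-150) = -3*(-150) = 450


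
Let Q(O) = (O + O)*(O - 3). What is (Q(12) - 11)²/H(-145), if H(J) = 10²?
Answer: 1681/4 ≈ 420.25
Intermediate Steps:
Q(O) = 2*O*(-3 + O) (Q(O) = (2*O)*(-3 + O) = 2*O*(-3 + O))
H(J) = 100
(Q(12) - 11)²/H(-145) = (2*12*(-3 + 12) - 11)²/100 = (2*12*9 - 11)²*(1/100) = (216 - 11)²*(1/100) = 205²*(1/100) = 42025*(1/100) = 1681/4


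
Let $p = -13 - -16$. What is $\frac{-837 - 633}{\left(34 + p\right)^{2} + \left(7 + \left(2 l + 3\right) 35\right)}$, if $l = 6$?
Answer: $- \frac{1470}{1901} \approx -0.77328$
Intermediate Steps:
$p = 3$ ($p = -13 + 16 = 3$)
$\frac{-837 - 633}{\left(34 + p\right)^{2} + \left(7 + \left(2 l + 3\right) 35\right)} = \frac{-837 - 633}{\left(34 + 3\right)^{2} + \left(7 + \left(2 \cdot 6 + 3\right) 35\right)} = - \frac{1470}{37^{2} + \left(7 + \left(12 + 3\right) 35\right)} = - \frac{1470}{1369 + \left(7 + 15 \cdot 35\right)} = - \frac{1470}{1369 + \left(7 + 525\right)} = - \frac{1470}{1369 + 532} = - \frac{1470}{1901}$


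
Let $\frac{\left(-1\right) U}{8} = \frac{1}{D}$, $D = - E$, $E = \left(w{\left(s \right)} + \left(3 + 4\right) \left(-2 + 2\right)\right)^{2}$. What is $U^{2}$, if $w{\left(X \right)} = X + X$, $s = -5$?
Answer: $\frac{4}{625} \approx 0.0064$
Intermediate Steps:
$w{\left(X \right)} = 2 X$
$E = 100$ ($E = \left(2 \left(-5\right) + \left(3 + 4\right) \left(-2 + 2\right)\right)^{2} = \left(-10 + 7 \cdot 0\right)^{2} = \left(-10 + 0\right)^{2} = \left(-10\right)^{2} = 100$)
$D = -100$ ($D = \left(-1\right) 100 = -100$)
$U = \frac{2}{25}$ ($U = - \frac{8}{-100} = \left(-8\right) \left(- \frac{1}{100}\right) = \frac{2}{25} \approx 0.08$)
$U^{2} = \left(\frac{2}{25}\right)^{2} = \frac{4}{625}$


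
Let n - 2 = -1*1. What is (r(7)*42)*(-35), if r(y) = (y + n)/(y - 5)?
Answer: -5880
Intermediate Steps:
n = 1 (n = 2 - 1*1 = 2 - 1 = 1)
r(y) = (1 + y)/(-5 + y) (r(y) = (y + 1)/(y - 5) = (1 + y)/(-5 + y))
(r(7)*42)*(-35) = (((1 + 7)/(-5 + 7))*42)*(-35) = ((8/2)*42)*(-35) = (((½)*8)*42)*(-35) = (4*42)*(-35) = 168*(-35) = -5880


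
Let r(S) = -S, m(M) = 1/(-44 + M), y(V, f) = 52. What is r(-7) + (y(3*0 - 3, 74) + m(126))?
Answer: 4839/82 ≈ 59.012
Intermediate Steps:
r(-7) + (y(3*0 - 3, 74) + m(126)) = -1*(-7) + (52 + 1/(-44 + 126)) = 7 + (52 + 1/82) = 7 + 4265/82 = 4839/82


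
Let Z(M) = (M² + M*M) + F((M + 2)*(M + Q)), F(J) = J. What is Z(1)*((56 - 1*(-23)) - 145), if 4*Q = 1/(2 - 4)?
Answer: -1221/4 ≈ -305.25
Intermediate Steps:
Q = -⅛ (Q = 1/(4*(2 - 4)) = (¼)/(-2) = (¼)*(-½) = -⅛ ≈ -0.12500)
Z(M) = 2*M² + (2 + M)*(-⅛ + M) (Z(M) = (M² + M*M) + (M + 2)*(M - ⅛) = (M² + M²) + (2 + M)*(-⅛ + M) = 2*M² + (2 + M)*(-⅛ + M))
Z(1)*((56 - 1*(-23)) - 145) = (-¼ + 3*1² + (15/8)*1)*((56 - 1*(-23)) - 145) = (-¼ + 3*1 + 15/8)*((56 + 23) - 145) = (-¼ + 3 + 15/8)*(79 - 145) = (37/8)*(-66) = -1221/4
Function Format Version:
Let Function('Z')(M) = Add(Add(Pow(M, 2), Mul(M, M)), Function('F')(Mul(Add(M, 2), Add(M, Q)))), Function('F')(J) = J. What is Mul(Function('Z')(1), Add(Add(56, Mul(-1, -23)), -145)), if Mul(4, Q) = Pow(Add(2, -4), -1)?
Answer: Rational(-1221, 4) ≈ -305.25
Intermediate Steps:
Q = Rational(-1, 8) (Q = Mul(Rational(1, 4), Pow(Add(2, -4), -1)) = Mul(Rational(1, 4), Pow(-2, -1)) = Mul(Rational(1, 4), Rational(-1, 2)) = Rational(-1, 8) ≈ -0.12500)
Function('Z')(M) = Add(Mul(2, Pow(M, 2)), Mul(Add(2, M), Add(Rational(-1, 8), M))) (Function('Z')(M) = Add(Add(Pow(M, 2), Mul(M, M)), Mul(Add(M, 2), Add(M, Rational(-1, 8)))) = Add(Add(Pow(M, 2), Pow(M, 2)), Mul(Add(2, M), Add(Rational(-1, 8), M))) = Add(Mul(2, Pow(M, 2)), Mul(Add(2, M), Add(Rational(-1, 8), M))))
Mul(Function('Z')(1), Add(Add(56, Mul(-1, -23)), -145)) = Mul(Add(Rational(-1, 4), Mul(3, Pow(1, 2)), Mul(Rational(15, 8), 1)), Add(Add(56, Mul(-1, -23)), -145)) = Mul(Add(Rational(-1, 4), Mul(3, 1), Rational(15, 8)), Add(Add(56, 23), -145)) = Mul(Add(Rational(-1, 4), 3, Rational(15, 8)), Add(79, -145)) = Mul(Rational(37, 8), -66) = Rational(-1221, 4)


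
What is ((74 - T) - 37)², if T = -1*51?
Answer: 7744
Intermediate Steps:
T = -51
((74 - T) - 37)² = ((74 - 1*(-51)) - 37)² = ((74 + 51) - 37)² = (125 - 37)² = 88² = 7744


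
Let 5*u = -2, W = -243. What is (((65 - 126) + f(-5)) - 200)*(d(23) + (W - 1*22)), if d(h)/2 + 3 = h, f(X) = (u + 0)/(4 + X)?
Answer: 58635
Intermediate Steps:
u = -⅖ (u = (⅕)*(-2) = -⅖ ≈ -0.40000)
f(X) = -2/(5*(4 + X)) (f(X) = (-⅖ + 0)/(4 + X) = -2/(5*(4 + X)))
d(h) = -6 + 2*h
(((65 - 126) + f(-5)) - 200)*(d(23) + (W - 1*22)) = (((65 - 126) - 2/(20 + 5*(-5))) - 200)*((-6 + 2*23) + (-243 - 1*22)) = ((-61 - 2/(20 - 25)) - 200)*((-6 + 46) + (-243 - 22)) = ((-61 - 2/(-5)) - 200)*(40 - 265) = ((-61 - 2*(-⅕)) - 200)*(-225) = ((-61 + ⅖) - 200)*(-225) = (-303/5 - 200)*(-225) = -1303/5*(-225) = 58635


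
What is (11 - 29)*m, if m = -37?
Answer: 666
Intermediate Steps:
(11 - 29)*m = (11 - 29)*(-37) = -18*(-37) = 666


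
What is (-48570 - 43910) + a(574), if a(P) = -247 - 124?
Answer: -92851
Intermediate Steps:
a(P) = -371
(-48570 - 43910) + a(574) = (-48570 - 43910) - 371 = -92480 - 371 = -92851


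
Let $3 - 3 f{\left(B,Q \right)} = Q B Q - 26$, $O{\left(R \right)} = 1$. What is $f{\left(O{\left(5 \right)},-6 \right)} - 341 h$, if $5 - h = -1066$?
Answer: $- \frac{1095640}{3} \approx -3.6521 \cdot 10^{5}$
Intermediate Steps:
$h = 1071$ ($h = 5 - -1066 = 5 + 1066 = 1071$)
$f{\left(B,Q \right)} = \frac{29}{3} - \frac{B Q^{2}}{3}$ ($f{\left(B,Q \right)} = 1 - \frac{Q B Q - 26}{3} = 1 - \frac{B Q Q - 26}{3} = 1 - \frac{B Q^{2} - 26}{3} = 1 - \frac{-26 + B Q^{2}}{3} = 1 - \left(- \frac{26}{3} + \frac{B Q^{2}}{3}\right) = \frac{29}{3} - \frac{B Q^{2}}{3}$)
$f{\left(O{\left(5 \right)},-6 \right)} - 341 h = \left(\frac{29}{3} - \frac{\left(-6\right)^{2}}{3}\right) - 365211 = \left(\frac{29}{3} - \frac{1}{3} \cdot 36\right) - 365211 = \left(\frac{29}{3} - 12\right) - 365211 = - \frac{7}{3} - 365211 = - \frac{1095640}{3}$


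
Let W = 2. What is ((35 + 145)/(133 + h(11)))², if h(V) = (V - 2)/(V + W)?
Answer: 1368900/755161 ≈ 1.8127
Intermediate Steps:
h(V) = (-2 + V)/(2 + V) (h(V) = (V - 2)/(V + 2) = (-2 + V)/(2 + V))
((35 + 145)/(133 + h(11)))² = ((35 + 145)/(133 + (-2 + 11)/(2 + 11)))² = (180/(133 + 9/13))² = (180/(1738/13))² = (180*(13/1738))² = (1170/869)² = 1368900/755161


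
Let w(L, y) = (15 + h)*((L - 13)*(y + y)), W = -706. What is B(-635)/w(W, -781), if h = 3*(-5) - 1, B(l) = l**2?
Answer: -403225/1123078 ≈ -0.35904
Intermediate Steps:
h = -16 (h = -15 - 1 = -16)
w(L, y) = -2*y*(-13 + L) (w(L, y) = (15 - 16)*((L - 13)*(y + y)) = -(-13 + L)*2*y = -2*y*(-13 + L))
B(-635)/w(W, -781) = (-635)**2/((2*(-781)*(13 - 1*(-706)))) = 403225/((2*(-781)*(13 + 706))) = 403225/((2*(-781)*719)) = 403225/(-1123078) = 403225*(-1/1123078) = -403225/1123078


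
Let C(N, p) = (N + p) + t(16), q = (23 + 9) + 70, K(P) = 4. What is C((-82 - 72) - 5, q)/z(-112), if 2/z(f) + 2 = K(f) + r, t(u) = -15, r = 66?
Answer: -2448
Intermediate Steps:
q = 102 (q = 32 + 70 = 102)
z(f) = 1/34 (z(f) = 2/(-2 + (4 + 66)) = 2/(-2 + 70) = 2/68 = 2*(1/68) = 1/34)
C(N, p) = -15 + N + p (C(N, p) = (N + p) - 15 = -15 + N + p)
C((-82 - 72) - 5, q)/z(-112) = (-15 + ((-82 - 72) - 5) + 102)/(1/34) = (-15 + (-154 - 5) + 102)*34 = (-15 - 159 + 102)*34 = -72*34 = -2448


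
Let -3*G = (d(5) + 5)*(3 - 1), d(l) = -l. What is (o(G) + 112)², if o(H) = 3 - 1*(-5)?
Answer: 14400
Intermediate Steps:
G = 0 (G = -(-1*5 + 5)*(3 - 1)/3 = -(-5 + 5)*2/3 = -0*2 = -⅓*0 = 0)
o(H) = 8 (o(H) = 3 + 5 = 8)
(o(G) + 112)² = (8 + 112)² = 120² = 14400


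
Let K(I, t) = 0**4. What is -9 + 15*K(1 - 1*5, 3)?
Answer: -9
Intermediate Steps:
K(I, t) = 0
-9 + 15*K(1 - 1*5, 3) = -9 + 15*0 = -9 + 0 = -9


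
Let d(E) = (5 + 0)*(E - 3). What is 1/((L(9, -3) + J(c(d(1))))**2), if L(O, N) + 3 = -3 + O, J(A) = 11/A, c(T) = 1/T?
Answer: 1/11449 ≈ 8.7344e-5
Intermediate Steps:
d(E) = -15 + 5*E (d(E) = 5*(-3 + E) = -15 + 5*E)
L(O, N) = -6 + O (L(O, N) = -3 + (-3 + O) = -6 + O)
1/((L(9, -3) + J(c(d(1))))**2) = 1/(((-6 + 9) + 11/(1/(-15 + 5*1)))**2) = 1/((3 + 11/(1/(-15 + 5)))**2) = 1/((3 + 11/(1/(-10)))**2) = 1/((3 + 11/(-1/10))**2) = 1/((3 + 11*(-10))**2) = 1/((3 - 110)**2) = 1/((-107)**2) = 1/11449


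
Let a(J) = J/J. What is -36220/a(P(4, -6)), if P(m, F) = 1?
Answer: -36220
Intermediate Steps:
a(J) = 1
-36220/a(P(4, -6)) = -36220/1 = -36220*1 = -36220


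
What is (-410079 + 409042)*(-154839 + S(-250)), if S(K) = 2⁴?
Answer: 160551451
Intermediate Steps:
S(K) = 16
(-410079 + 409042)*(-154839 + S(-250)) = (-410079 + 409042)*(-154839 + 16) = -1037*(-154823) = 160551451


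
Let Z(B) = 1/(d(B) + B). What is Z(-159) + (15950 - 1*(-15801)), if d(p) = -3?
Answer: 5143661/162 ≈ 31751.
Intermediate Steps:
Z(B) = 1/(-3 + B)
Z(-159) + (15950 - 1*(-15801)) = 1/(-3 - 159) + (15950 - 1*(-15801)) = 1/(-162) + (15950 + 15801) = -1/162 + 31751 = 5143661/162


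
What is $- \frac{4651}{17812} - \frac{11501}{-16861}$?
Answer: $\frac{126435301}{300328132} \approx 0.42099$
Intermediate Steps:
$- \frac{4651}{17812} - \frac{11501}{-16861} = \left(-4651\right) \frac{1}{17812} - - \frac{11501}{16861} = - \frac{4651}{17812} + \frac{11501}{16861} = \frac{126435301}{300328132}$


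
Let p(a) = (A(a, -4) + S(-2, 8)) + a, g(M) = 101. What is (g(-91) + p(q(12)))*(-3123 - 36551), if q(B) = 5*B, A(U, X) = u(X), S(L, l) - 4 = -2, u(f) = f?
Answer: -6308166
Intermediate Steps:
S(L, l) = 2 (S(L, l) = 4 - 2 = 2)
A(U, X) = X
p(a) = -2 + a (p(a) = (-4 + 2) + a = -2 + a)
(g(-91) + p(q(12)))*(-3123 - 36551) = (101 + (-2 + 5*12))*(-3123 - 36551) = (101 + (-2 + 60))*(-39674) = (101 + 58)*(-39674) = 159*(-39674) = -6308166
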